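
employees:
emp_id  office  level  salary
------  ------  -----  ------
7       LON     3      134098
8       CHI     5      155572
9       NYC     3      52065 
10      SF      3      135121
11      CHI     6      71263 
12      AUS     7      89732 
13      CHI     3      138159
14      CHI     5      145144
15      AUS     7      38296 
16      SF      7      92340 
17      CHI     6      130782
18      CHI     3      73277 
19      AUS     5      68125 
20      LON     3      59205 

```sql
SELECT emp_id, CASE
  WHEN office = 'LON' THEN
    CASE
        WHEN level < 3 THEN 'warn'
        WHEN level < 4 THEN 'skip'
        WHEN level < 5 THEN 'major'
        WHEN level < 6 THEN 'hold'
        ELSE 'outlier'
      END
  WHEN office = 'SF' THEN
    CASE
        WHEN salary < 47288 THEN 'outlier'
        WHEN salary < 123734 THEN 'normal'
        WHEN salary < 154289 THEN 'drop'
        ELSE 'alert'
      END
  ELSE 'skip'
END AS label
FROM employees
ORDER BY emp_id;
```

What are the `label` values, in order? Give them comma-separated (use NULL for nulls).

skip, skip, skip, drop, skip, skip, skip, skip, skip, normal, skip, skip, skip, skip

emp_id=7: office='LON' → inner[level < 4] → skip
emp_id=8: office='CHI' → outer ELSE → skip
emp_id=9: office='NYC' → outer ELSE → skip
emp_id=10: office='SF' → inner[salary < 154289] → drop
emp_id=11: office='CHI' → outer ELSE → skip
emp_id=12: office='AUS' → outer ELSE → skip
emp_id=13: office='CHI' → outer ELSE → skip
emp_id=14: office='CHI' → outer ELSE → skip
emp_id=15: office='AUS' → outer ELSE → skip
emp_id=16: office='SF' → inner[salary < 123734] → normal
emp_id=17: office='CHI' → outer ELSE → skip
emp_id=18: office='CHI' → outer ELSE → skip
emp_id=19: office='AUS' → outer ELSE → skip
emp_id=20: office='LON' → inner[level < 4] → skip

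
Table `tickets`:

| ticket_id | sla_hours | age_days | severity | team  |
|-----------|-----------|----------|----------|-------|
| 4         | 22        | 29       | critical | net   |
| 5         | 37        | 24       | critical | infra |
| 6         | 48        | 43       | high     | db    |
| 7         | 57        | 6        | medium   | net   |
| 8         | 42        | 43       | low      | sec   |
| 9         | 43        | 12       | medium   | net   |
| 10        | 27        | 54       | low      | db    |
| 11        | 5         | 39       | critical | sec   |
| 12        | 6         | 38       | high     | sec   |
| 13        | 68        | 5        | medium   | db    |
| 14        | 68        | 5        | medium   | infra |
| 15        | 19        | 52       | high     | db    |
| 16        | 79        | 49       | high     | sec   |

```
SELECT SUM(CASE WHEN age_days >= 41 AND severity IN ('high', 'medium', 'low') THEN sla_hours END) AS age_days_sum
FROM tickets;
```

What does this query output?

215

ticket_id=4: ✗
ticket_id=5: ✗
ticket_id=6: ✓ → 48
ticket_id=7: ✗
ticket_id=8: ✓ → 42
ticket_id=9: ✗
ticket_id=10: ✓ → 27
ticket_id=11: ✗
ticket_id=12: ✗
ticket_id=13: ✗
ticket_id=14: ✗
ticket_id=15: ✓ → 19
ticket_id=16: ✓ → 79
age_days_sum = 48 + 42 + 27 + 19 + 79 = 215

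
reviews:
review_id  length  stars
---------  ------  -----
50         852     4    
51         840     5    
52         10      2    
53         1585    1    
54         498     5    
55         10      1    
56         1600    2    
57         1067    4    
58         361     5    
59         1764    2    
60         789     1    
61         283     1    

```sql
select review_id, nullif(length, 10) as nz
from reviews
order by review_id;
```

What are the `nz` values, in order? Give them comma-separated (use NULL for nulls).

review_id=50: length=852 vs 10: differ → 852
review_id=51: length=840 vs 10: differ → 840
review_id=52: length=10 vs 10: equal → NULL
review_id=53: length=1585 vs 10: differ → 1585
review_id=54: length=498 vs 10: differ → 498
review_id=55: length=10 vs 10: equal → NULL
review_id=56: length=1600 vs 10: differ → 1600
review_id=57: length=1067 vs 10: differ → 1067
review_id=58: length=361 vs 10: differ → 361
review_id=59: length=1764 vs 10: differ → 1764
review_id=60: length=789 vs 10: differ → 789
review_id=61: length=283 vs 10: differ → 283

852, 840, NULL, 1585, 498, NULL, 1600, 1067, 361, 1764, 789, 283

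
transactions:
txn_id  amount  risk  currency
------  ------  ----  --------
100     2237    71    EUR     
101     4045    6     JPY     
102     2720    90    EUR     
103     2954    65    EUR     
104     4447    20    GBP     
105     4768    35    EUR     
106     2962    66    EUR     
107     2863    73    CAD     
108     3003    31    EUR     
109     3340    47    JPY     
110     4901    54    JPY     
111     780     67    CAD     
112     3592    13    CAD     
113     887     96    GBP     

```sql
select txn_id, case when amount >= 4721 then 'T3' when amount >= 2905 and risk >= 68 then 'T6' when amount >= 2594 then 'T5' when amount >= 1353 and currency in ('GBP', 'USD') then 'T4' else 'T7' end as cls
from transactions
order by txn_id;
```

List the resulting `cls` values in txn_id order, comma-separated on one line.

txn_id=100: ELSE → T7
txn_id=101: amount >= 2594 → T5
txn_id=102: amount >= 2594 → T5
txn_id=103: amount >= 2594 → T5
txn_id=104: amount >= 2594 → T5
txn_id=105: amount >= 4721 → T3
txn_id=106: amount >= 2594 → T5
txn_id=107: amount >= 2594 → T5
txn_id=108: amount >= 2594 → T5
txn_id=109: amount >= 2594 → T5
txn_id=110: amount >= 4721 → T3
txn_id=111: ELSE → T7
txn_id=112: amount >= 2594 → T5
txn_id=113: ELSE → T7

T7, T5, T5, T5, T5, T3, T5, T5, T5, T5, T3, T7, T5, T7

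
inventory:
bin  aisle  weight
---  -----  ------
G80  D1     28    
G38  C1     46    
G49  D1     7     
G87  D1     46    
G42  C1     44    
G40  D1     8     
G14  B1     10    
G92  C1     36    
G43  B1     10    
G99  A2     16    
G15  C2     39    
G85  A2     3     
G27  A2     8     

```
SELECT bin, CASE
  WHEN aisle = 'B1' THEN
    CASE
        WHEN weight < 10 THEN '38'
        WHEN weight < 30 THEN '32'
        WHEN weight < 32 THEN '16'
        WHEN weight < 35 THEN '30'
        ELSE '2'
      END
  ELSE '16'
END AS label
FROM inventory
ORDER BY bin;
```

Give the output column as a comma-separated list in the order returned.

bin=G14: aisle='B1' → inner[weight < 30] → 32
bin=G15: aisle='C2' → outer ELSE → 16
bin=G27: aisle='A2' → outer ELSE → 16
bin=G38: aisle='C1' → outer ELSE → 16
bin=G40: aisle='D1' → outer ELSE → 16
bin=G42: aisle='C1' → outer ELSE → 16
bin=G43: aisle='B1' → inner[weight < 30] → 32
bin=G49: aisle='D1' → outer ELSE → 16
bin=G80: aisle='D1' → outer ELSE → 16
bin=G85: aisle='A2' → outer ELSE → 16
bin=G87: aisle='D1' → outer ELSE → 16
bin=G92: aisle='C1' → outer ELSE → 16
bin=G99: aisle='A2' → outer ELSE → 16

32, 16, 16, 16, 16, 16, 32, 16, 16, 16, 16, 16, 16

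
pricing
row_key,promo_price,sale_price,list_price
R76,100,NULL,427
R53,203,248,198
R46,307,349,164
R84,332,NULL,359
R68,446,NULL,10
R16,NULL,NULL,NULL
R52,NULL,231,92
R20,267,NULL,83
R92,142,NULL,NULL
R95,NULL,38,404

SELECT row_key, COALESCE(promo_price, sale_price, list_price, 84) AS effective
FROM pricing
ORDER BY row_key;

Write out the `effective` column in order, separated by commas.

row_key=R16: promo_price=NULL, sale_price=NULL, list_price=NULL, → literal 84 → 84
row_key=R20: promo_price=267 → 267
row_key=R46: promo_price=307 → 307
row_key=R52: promo_price=NULL, sale_price=231 → 231
row_key=R53: promo_price=203 → 203
row_key=R68: promo_price=446 → 446
row_key=R76: promo_price=100 → 100
row_key=R84: promo_price=332 → 332
row_key=R92: promo_price=142 → 142
row_key=R95: promo_price=NULL, sale_price=38 → 38

84, 267, 307, 231, 203, 446, 100, 332, 142, 38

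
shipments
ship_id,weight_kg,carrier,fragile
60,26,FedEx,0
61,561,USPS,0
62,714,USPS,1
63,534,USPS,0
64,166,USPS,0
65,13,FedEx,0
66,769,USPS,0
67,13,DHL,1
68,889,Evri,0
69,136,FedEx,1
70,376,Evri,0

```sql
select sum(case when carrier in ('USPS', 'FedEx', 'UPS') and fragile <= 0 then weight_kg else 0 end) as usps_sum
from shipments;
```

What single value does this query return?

2069

ship_id=60: ✓ → 26
ship_id=61: ✓ → 561
ship_id=62: ✗
ship_id=63: ✓ → 534
ship_id=64: ✓ → 166
ship_id=65: ✓ → 13
ship_id=66: ✓ → 769
ship_id=67: ✗
ship_id=68: ✗
ship_id=69: ✗
ship_id=70: ✗
usps_sum = 26 + 561 + 534 + 166 + 13 + 769 = 2069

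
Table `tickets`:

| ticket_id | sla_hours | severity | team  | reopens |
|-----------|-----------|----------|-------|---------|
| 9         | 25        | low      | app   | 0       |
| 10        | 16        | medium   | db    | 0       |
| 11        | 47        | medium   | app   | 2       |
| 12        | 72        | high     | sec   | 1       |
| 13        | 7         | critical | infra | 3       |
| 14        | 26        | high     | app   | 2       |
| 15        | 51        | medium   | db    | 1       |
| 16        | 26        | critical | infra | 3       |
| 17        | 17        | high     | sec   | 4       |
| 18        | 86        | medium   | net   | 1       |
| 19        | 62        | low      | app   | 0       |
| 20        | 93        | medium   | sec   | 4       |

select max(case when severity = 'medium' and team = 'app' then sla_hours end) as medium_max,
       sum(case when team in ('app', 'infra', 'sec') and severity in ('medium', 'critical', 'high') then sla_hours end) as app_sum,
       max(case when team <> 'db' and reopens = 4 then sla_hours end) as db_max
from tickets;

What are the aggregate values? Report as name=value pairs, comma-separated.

[medium_max: severity = 'medium' and team = 'app']
ticket_id=9: ✗
ticket_id=10: ✗
ticket_id=11: ✓ → 47
ticket_id=12: ✗
ticket_id=13: ✗
ticket_id=14: ✗
ticket_id=15: ✗
ticket_id=16: ✗
ticket_id=17: ✗
ticket_id=18: ✗
ticket_id=19: ✗
ticket_id=20: ✗
medium_max = MAX(47) = 47
—
[app_sum: team in ('app', 'infra', 'sec') and severity in ('medium', 'critical', 'high')]
ticket_id=9: ✗
ticket_id=10: ✗
ticket_id=11: ✓ → 47
ticket_id=12: ✓ → 72
ticket_id=13: ✓ → 7
ticket_id=14: ✓ → 26
ticket_id=15: ✗
ticket_id=16: ✓ → 26
ticket_id=17: ✓ → 17
ticket_id=18: ✗
ticket_id=19: ✗
ticket_id=20: ✓ → 93
app_sum = 47 + 72 + 7 + 26 + 26 + 17 + 93 = 288
—
[db_max: team <> 'db' and reopens = 4]
ticket_id=9: ✗
ticket_id=10: ✗
ticket_id=11: ✗
ticket_id=12: ✗
ticket_id=13: ✗
ticket_id=14: ✗
ticket_id=15: ✗
ticket_id=16: ✗
ticket_id=17: ✓ → 17
ticket_id=18: ✗
ticket_id=19: ✗
ticket_id=20: ✓ → 93
db_max = MAX(17, 93) = 93

medium_max=47, app_sum=288, db_max=93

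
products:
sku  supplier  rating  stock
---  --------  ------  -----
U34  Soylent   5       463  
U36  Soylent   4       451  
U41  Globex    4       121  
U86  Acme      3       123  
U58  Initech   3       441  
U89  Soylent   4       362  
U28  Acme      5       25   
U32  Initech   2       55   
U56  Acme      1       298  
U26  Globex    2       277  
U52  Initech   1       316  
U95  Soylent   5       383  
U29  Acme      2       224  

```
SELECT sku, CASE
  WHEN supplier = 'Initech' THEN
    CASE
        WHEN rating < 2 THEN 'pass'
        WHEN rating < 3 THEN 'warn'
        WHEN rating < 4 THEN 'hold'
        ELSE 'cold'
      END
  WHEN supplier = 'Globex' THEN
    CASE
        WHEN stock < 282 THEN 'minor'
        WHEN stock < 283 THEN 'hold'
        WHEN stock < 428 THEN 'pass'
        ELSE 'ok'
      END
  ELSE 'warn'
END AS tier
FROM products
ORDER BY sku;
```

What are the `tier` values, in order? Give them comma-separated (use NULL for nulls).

sku=U26: supplier='Globex' → inner[stock < 282] → minor
sku=U28: supplier='Acme' → outer ELSE → warn
sku=U29: supplier='Acme' → outer ELSE → warn
sku=U32: supplier='Initech' → inner[rating < 3] → warn
sku=U34: supplier='Soylent' → outer ELSE → warn
sku=U36: supplier='Soylent' → outer ELSE → warn
sku=U41: supplier='Globex' → inner[stock < 282] → minor
sku=U52: supplier='Initech' → inner[rating < 2] → pass
sku=U56: supplier='Acme' → outer ELSE → warn
sku=U58: supplier='Initech' → inner[rating < 4] → hold
sku=U86: supplier='Acme' → outer ELSE → warn
sku=U89: supplier='Soylent' → outer ELSE → warn
sku=U95: supplier='Soylent' → outer ELSE → warn

minor, warn, warn, warn, warn, warn, minor, pass, warn, hold, warn, warn, warn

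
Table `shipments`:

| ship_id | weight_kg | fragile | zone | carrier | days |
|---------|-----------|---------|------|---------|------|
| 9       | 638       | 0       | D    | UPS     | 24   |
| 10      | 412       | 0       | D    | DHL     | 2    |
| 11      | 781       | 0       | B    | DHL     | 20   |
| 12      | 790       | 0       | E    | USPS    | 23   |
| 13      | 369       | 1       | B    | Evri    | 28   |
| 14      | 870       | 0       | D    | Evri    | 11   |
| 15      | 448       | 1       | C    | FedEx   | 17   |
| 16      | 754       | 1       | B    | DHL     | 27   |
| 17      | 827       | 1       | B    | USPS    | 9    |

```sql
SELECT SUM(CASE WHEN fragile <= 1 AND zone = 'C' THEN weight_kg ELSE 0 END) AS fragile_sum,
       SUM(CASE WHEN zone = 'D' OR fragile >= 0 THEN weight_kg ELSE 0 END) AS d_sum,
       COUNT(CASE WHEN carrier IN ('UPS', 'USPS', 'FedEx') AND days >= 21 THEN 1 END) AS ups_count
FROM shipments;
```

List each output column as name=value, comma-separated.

[fragile_sum: fragile <= 1 AND zone = 'C']
ship_id=9: ✗
ship_id=10: ✗
ship_id=11: ✗
ship_id=12: ✗
ship_id=13: ✗
ship_id=14: ✗
ship_id=15: ✓ → 448
ship_id=16: ✗
ship_id=17: ✗
fragile_sum = 448
—
[d_sum: zone = 'D' OR fragile >= 0]
ship_id=9: ✓ → 638
ship_id=10: ✓ → 412
ship_id=11: ✓ → 781
ship_id=12: ✓ → 790
ship_id=13: ✓ → 369
ship_id=14: ✓ → 870
ship_id=15: ✓ → 448
ship_id=16: ✓ → 754
ship_id=17: ✓ → 827
d_sum = 638 + 412 + 781 + 790 + 369 + 870 + 448 + 754 + 827 = 5889
—
[ups_count: carrier IN ('UPS', 'USPS', 'FedEx') AND days >= 21]
ship_id=9: ✓ → 1
ship_id=10: ✗
ship_id=11: ✗
ship_id=12: ✓ → 1
ship_id=13: ✗
ship_id=14: ✗
ship_id=15: ✗
ship_id=16: ✗
ship_id=17: ✗
ups_count = COUNT(1, 1) = 2

fragile_sum=448, d_sum=5889, ups_count=2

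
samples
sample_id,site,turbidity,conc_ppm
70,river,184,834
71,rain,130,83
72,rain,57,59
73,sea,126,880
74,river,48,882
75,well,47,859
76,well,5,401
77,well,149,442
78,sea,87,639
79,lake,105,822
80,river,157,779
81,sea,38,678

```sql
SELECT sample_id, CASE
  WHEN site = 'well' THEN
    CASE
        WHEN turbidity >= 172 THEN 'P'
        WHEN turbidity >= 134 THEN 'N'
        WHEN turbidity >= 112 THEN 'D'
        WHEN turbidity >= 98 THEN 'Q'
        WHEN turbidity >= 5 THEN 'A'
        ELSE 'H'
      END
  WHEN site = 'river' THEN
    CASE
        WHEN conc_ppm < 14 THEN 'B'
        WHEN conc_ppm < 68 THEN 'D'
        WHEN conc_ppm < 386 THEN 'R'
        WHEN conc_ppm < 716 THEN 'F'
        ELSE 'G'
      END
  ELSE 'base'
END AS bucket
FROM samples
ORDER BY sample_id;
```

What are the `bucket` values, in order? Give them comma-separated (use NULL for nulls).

sample_id=70: site='river' → inner[ELSE] → G
sample_id=71: site='rain' → outer ELSE → base
sample_id=72: site='rain' → outer ELSE → base
sample_id=73: site='sea' → outer ELSE → base
sample_id=74: site='river' → inner[ELSE] → G
sample_id=75: site='well' → inner[turbidity >= 5] → A
sample_id=76: site='well' → inner[turbidity >= 5] → A
sample_id=77: site='well' → inner[turbidity >= 134] → N
sample_id=78: site='sea' → outer ELSE → base
sample_id=79: site='lake' → outer ELSE → base
sample_id=80: site='river' → inner[ELSE] → G
sample_id=81: site='sea' → outer ELSE → base

G, base, base, base, G, A, A, N, base, base, G, base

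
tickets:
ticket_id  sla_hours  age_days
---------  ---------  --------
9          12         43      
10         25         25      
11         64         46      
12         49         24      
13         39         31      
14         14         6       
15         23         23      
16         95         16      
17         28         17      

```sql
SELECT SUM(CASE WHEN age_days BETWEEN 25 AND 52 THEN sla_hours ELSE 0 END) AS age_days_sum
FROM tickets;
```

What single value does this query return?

140

ticket_id=9: ✓ → 12
ticket_id=10: ✓ → 25
ticket_id=11: ✓ → 64
ticket_id=12: ✗
ticket_id=13: ✓ → 39
ticket_id=14: ✗
ticket_id=15: ✗
ticket_id=16: ✗
ticket_id=17: ✗
age_days_sum = 12 + 25 + 64 + 39 = 140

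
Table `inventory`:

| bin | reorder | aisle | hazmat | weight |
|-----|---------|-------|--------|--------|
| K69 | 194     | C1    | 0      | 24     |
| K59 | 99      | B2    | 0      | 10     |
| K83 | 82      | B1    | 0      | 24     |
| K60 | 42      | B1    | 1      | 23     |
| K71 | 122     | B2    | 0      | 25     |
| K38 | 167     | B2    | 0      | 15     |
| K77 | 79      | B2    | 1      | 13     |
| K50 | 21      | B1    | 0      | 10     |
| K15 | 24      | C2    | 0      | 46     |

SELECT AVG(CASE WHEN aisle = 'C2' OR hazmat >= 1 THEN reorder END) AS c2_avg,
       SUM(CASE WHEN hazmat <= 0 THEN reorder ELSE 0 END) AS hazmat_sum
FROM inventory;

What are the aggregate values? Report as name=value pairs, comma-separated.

[c2_avg: aisle = 'C2' OR hazmat >= 1]
bin=K69: ✗
bin=K59: ✗
bin=K83: ✗
bin=K60: ✓ → 42
bin=K71: ✗
bin=K38: ✗
bin=K77: ✓ → 79
bin=K50: ✗
bin=K15: ✓ → 24
c2_avg = (42 + 79 + 24) / 3 = 48.3333333333
—
[hazmat_sum: hazmat <= 0]
bin=K69: ✓ → 194
bin=K59: ✓ → 99
bin=K83: ✓ → 82
bin=K60: ✗
bin=K71: ✓ → 122
bin=K38: ✓ → 167
bin=K77: ✗
bin=K50: ✓ → 21
bin=K15: ✓ → 24
hazmat_sum = 194 + 99 + 82 + 122 + 167 + 21 + 24 = 709

c2_avg=48.3333333333, hazmat_sum=709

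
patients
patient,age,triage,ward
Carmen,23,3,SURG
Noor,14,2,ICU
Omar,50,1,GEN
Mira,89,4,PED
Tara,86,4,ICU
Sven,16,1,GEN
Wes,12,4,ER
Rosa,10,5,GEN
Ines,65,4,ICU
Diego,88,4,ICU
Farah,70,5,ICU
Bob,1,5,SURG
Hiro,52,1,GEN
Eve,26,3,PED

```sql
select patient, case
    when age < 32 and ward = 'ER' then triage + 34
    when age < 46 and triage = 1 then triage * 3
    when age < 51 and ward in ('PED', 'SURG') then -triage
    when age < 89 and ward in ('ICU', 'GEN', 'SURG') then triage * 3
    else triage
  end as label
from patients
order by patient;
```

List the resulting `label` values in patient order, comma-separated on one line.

patient=Bob: age < 51 and ward in ('PED', 'SURG') → -5
patient=Carmen: age < 51 and ward in ('PED', 'SURG') → -3
patient=Diego: age < 89 and ward in ('ICU', 'GEN', 'SURG') → 12
patient=Eve: age < 51 and ward in ('PED', 'SURG') → -3
patient=Farah: age < 89 and ward in ('ICU', 'GEN', 'SURG') → 15
patient=Hiro: age < 89 and ward in ('ICU', 'GEN', 'SURG') → 3
patient=Ines: age < 89 and ward in ('ICU', 'GEN', 'SURG') → 12
patient=Mira: ELSE → 4
patient=Noor: age < 89 and ward in ('ICU', 'GEN', 'SURG') → 6
patient=Omar: age < 89 and ward in ('ICU', 'GEN', 'SURG') → 3
patient=Rosa: age < 89 and ward in ('ICU', 'GEN', 'SURG') → 15
patient=Sven: age < 46 and triage = 1 → 3
patient=Tara: age < 89 and ward in ('ICU', 'GEN', 'SURG') → 12
patient=Wes: age < 32 and ward = 'ER' → 38

-5, -3, 12, -3, 15, 3, 12, 4, 6, 3, 15, 3, 12, 38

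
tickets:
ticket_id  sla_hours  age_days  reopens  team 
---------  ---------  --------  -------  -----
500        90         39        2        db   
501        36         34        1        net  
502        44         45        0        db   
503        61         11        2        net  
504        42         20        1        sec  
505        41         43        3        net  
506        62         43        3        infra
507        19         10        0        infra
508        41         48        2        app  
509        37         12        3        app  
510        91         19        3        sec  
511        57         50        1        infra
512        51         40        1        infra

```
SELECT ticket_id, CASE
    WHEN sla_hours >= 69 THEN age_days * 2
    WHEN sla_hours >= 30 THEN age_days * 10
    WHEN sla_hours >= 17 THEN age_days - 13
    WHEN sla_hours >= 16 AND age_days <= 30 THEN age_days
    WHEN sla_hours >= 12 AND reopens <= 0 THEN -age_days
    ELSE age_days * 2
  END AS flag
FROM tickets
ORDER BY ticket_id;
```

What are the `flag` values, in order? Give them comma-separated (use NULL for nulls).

ticket_id=500: sla_hours >= 69 → 78
ticket_id=501: sla_hours >= 30 → 340
ticket_id=502: sla_hours >= 30 → 450
ticket_id=503: sla_hours >= 30 → 110
ticket_id=504: sla_hours >= 30 → 200
ticket_id=505: sla_hours >= 30 → 430
ticket_id=506: sla_hours >= 30 → 430
ticket_id=507: sla_hours >= 17 → -3
ticket_id=508: sla_hours >= 30 → 480
ticket_id=509: sla_hours >= 30 → 120
ticket_id=510: sla_hours >= 69 → 38
ticket_id=511: sla_hours >= 30 → 500
ticket_id=512: sla_hours >= 30 → 400

78, 340, 450, 110, 200, 430, 430, -3, 480, 120, 38, 500, 400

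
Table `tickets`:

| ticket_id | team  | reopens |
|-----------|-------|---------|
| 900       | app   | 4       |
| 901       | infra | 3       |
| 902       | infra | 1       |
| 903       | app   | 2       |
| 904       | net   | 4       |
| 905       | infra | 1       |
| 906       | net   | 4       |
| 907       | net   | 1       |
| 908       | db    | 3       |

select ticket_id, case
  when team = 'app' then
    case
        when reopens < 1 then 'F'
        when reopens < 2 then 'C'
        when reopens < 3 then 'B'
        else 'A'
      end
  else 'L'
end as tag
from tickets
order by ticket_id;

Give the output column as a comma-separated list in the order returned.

A, L, L, B, L, L, L, L, L

ticket_id=900: team='app' → inner[ELSE] → A
ticket_id=901: team='infra' → outer ELSE → L
ticket_id=902: team='infra' → outer ELSE → L
ticket_id=903: team='app' → inner[reopens < 3] → B
ticket_id=904: team='net' → outer ELSE → L
ticket_id=905: team='infra' → outer ELSE → L
ticket_id=906: team='net' → outer ELSE → L
ticket_id=907: team='net' → outer ELSE → L
ticket_id=908: team='db' → outer ELSE → L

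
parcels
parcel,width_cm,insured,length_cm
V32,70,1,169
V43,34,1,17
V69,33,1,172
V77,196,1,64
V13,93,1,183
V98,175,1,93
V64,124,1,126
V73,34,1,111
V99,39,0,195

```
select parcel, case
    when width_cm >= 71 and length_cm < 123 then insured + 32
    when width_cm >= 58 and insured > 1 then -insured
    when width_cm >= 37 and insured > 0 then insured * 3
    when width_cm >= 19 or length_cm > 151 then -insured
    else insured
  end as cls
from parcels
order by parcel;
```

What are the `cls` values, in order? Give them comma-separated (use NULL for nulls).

3, 3, -1, 3, -1, -1, 33, 33, 0

parcel=V13: width_cm >= 37 and insured > 0 → 3
parcel=V32: width_cm >= 37 and insured > 0 → 3
parcel=V43: width_cm >= 19 or length_cm > 151 → -1
parcel=V64: width_cm >= 37 and insured > 0 → 3
parcel=V69: width_cm >= 19 or length_cm > 151 → -1
parcel=V73: width_cm >= 19 or length_cm > 151 → -1
parcel=V77: width_cm >= 71 and length_cm < 123 → 33
parcel=V98: width_cm >= 71 and length_cm < 123 → 33
parcel=V99: width_cm >= 19 or length_cm > 151 → 0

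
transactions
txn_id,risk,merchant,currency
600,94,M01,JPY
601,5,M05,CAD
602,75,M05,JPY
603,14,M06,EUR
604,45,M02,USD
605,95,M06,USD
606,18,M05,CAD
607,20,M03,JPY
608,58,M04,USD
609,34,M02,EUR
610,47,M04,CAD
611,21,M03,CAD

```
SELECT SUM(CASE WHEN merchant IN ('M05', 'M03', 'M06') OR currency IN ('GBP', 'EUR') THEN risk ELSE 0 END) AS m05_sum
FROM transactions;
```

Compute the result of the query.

282

txn_id=600: ✗
txn_id=601: ✓ → 5
txn_id=602: ✓ → 75
txn_id=603: ✓ → 14
txn_id=604: ✗
txn_id=605: ✓ → 95
txn_id=606: ✓ → 18
txn_id=607: ✓ → 20
txn_id=608: ✗
txn_id=609: ✓ → 34
txn_id=610: ✗
txn_id=611: ✓ → 21
m05_sum = 5 + 75 + 14 + 95 + 18 + 20 + 34 + 21 = 282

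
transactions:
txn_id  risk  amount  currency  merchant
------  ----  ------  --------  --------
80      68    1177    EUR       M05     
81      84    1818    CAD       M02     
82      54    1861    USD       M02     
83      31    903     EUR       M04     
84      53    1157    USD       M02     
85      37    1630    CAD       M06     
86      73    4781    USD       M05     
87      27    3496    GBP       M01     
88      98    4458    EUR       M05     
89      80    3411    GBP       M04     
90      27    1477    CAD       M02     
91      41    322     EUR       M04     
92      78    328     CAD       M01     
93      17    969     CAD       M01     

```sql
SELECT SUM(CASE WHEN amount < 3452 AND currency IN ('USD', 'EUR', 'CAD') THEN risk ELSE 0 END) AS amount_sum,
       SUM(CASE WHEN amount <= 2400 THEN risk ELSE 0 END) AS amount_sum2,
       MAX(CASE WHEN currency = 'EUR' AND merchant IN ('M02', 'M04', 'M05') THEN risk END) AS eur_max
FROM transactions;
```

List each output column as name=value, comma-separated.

[amount_sum: amount < 3452 AND currency IN ('USD', 'EUR', 'CAD')]
txn_id=80: ✓ → 68
txn_id=81: ✓ → 84
txn_id=82: ✓ → 54
txn_id=83: ✓ → 31
txn_id=84: ✓ → 53
txn_id=85: ✓ → 37
txn_id=86: ✗
txn_id=87: ✗
txn_id=88: ✗
txn_id=89: ✗
txn_id=90: ✓ → 27
txn_id=91: ✓ → 41
txn_id=92: ✓ → 78
txn_id=93: ✓ → 17
amount_sum = 68 + 84 + 54 + 31 + 53 + 37 + 27 + 41 + 78 + 17 = 490
—
[amount_sum2: amount <= 2400]
txn_id=80: ✓ → 68
txn_id=81: ✓ → 84
txn_id=82: ✓ → 54
txn_id=83: ✓ → 31
txn_id=84: ✓ → 53
txn_id=85: ✓ → 37
txn_id=86: ✗
txn_id=87: ✗
txn_id=88: ✗
txn_id=89: ✗
txn_id=90: ✓ → 27
txn_id=91: ✓ → 41
txn_id=92: ✓ → 78
txn_id=93: ✓ → 17
amount_sum2 = 68 + 84 + 54 + 31 + 53 + 37 + 27 + 41 + 78 + 17 = 490
—
[eur_max: currency = 'EUR' AND merchant IN ('M02', 'M04', 'M05')]
txn_id=80: ✓ → 68
txn_id=81: ✗
txn_id=82: ✗
txn_id=83: ✓ → 31
txn_id=84: ✗
txn_id=85: ✗
txn_id=86: ✗
txn_id=87: ✗
txn_id=88: ✓ → 98
txn_id=89: ✗
txn_id=90: ✗
txn_id=91: ✓ → 41
txn_id=92: ✗
txn_id=93: ✗
eur_max = MAX(68, 31, 98, 41) = 98

amount_sum=490, amount_sum2=490, eur_max=98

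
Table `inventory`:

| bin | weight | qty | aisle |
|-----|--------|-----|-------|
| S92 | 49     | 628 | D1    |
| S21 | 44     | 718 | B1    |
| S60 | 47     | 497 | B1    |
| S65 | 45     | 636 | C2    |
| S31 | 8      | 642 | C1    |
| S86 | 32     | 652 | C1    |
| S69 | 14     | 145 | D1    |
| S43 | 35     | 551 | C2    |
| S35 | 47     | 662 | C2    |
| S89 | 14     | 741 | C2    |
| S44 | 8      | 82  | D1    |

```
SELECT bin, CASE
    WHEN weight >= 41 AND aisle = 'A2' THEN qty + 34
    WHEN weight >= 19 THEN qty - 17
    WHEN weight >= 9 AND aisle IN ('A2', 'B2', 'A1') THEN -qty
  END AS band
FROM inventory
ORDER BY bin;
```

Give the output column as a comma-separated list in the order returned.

701, NULL, 645, 534, NULL, 480, 619, NULL, 635, NULL, 611

bin=S21: weight >= 19 → 701
bin=S31: (no match → NULL) → NULL
bin=S35: weight >= 19 → 645
bin=S43: weight >= 19 → 534
bin=S44: (no match → NULL) → NULL
bin=S60: weight >= 19 → 480
bin=S65: weight >= 19 → 619
bin=S69: (no match → NULL) → NULL
bin=S86: weight >= 19 → 635
bin=S89: (no match → NULL) → NULL
bin=S92: weight >= 19 → 611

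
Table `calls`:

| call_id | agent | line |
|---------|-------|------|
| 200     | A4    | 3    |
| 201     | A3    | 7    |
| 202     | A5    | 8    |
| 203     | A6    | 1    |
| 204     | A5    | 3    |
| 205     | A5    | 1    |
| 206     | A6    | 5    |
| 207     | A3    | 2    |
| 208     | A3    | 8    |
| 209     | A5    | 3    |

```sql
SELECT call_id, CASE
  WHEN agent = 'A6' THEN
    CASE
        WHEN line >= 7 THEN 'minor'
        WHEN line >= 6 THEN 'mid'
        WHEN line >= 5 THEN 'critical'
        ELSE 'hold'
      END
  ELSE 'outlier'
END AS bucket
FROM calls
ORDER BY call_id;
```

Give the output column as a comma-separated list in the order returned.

outlier, outlier, outlier, hold, outlier, outlier, critical, outlier, outlier, outlier

call_id=200: agent='A4' → outer ELSE → outlier
call_id=201: agent='A3' → outer ELSE → outlier
call_id=202: agent='A5' → outer ELSE → outlier
call_id=203: agent='A6' → inner[ELSE] → hold
call_id=204: agent='A5' → outer ELSE → outlier
call_id=205: agent='A5' → outer ELSE → outlier
call_id=206: agent='A6' → inner[line >= 5] → critical
call_id=207: agent='A3' → outer ELSE → outlier
call_id=208: agent='A3' → outer ELSE → outlier
call_id=209: agent='A5' → outer ELSE → outlier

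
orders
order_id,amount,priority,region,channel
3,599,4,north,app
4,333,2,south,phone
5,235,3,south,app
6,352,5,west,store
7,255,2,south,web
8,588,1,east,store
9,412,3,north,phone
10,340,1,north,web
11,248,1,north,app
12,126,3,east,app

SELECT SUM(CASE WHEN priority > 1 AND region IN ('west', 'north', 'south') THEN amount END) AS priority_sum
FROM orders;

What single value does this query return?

order_id=3: ✓ → 599
order_id=4: ✓ → 333
order_id=5: ✓ → 235
order_id=6: ✓ → 352
order_id=7: ✓ → 255
order_id=8: ✗
order_id=9: ✓ → 412
order_id=10: ✗
order_id=11: ✗
order_id=12: ✗
priority_sum = 599 + 333 + 235 + 352 + 255 + 412 = 2186

2186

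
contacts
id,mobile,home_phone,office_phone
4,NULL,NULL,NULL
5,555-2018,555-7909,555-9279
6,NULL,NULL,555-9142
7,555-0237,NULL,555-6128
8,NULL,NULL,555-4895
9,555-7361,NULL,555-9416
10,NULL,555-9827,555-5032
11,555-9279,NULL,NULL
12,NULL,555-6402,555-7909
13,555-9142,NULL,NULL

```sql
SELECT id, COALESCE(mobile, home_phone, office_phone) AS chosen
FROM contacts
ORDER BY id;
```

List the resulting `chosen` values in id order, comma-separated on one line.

id=4: mobile=NULL, home_phone=NULL, office_phone=NULL (all NULL) → NULL
id=5: mobile=555-2018 → 555-2018
id=6: mobile=NULL, home_phone=NULL, office_phone=555-9142 → 555-9142
id=7: mobile=555-0237 → 555-0237
id=8: mobile=NULL, home_phone=NULL, office_phone=555-4895 → 555-4895
id=9: mobile=555-7361 → 555-7361
id=10: mobile=NULL, home_phone=555-9827 → 555-9827
id=11: mobile=555-9279 → 555-9279
id=12: mobile=NULL, home_phone=555-6402 → 555-6402
id=13: mobile=555-9142 → 555-9142

NULL, 555-2018, 555-9142, 555-0237, 555-4895, 555-7361, 555-9827, 555-9279, 555-6402, 555-9142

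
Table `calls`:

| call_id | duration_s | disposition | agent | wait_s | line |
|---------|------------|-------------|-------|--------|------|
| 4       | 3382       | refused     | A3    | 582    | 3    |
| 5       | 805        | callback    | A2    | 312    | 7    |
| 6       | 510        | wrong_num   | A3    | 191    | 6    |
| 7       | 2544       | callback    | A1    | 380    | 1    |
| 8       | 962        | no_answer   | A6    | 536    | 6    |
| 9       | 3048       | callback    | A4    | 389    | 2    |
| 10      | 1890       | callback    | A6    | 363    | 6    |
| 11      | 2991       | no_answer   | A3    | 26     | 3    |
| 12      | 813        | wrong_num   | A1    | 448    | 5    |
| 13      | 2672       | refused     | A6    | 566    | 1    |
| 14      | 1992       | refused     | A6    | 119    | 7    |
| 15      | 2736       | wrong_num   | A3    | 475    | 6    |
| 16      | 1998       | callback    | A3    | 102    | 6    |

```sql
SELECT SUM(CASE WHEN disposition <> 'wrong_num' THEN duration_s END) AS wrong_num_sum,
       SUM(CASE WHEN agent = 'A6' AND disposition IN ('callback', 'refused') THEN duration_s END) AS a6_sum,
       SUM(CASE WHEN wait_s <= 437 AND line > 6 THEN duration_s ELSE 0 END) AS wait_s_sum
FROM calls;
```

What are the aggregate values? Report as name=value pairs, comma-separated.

wrong_num_sum=22284, a6_sum=6554, wait_s_sum=2797

[wrong_num_sum: disposition <> 'wrong_num']
call_id=4: ✓ → 3382
call_id=5: ✓ → 805
call_id=6: ✗
call_id=7: ✓ → 2544
call_id=8: ✓ → 962
call_id=9: ✓ → 3048
call_id=10: ✓ → 1890
call_id=11: ✓ → 2991
call_id=12: ✗
call_id=13: ✓ → 2672
call_id=14: ✓ → 1992
call_id=15: ✗
call_id=16: ✓ → 1998
wrong_num_sum = 3382 + 805 + 2544 + 962 + 3048 + 1890 + 2991 + 2672 + 1992 + 1998 = 22284
—
[a6_sum: agent = 'A6' AND disposition IN ('callback', 'refused')]
call_id=4: ✗
call_id=5: ✗
call_id=6: ✗
call_id=7: ✗
call_id=8: ✗
call_id=9: ✗
call_id=10: ✓ → 1890
call_id=11: ✗
call_id=12: ✗
call_id=13: ✓ → 2672
call_id=14: ✓ → 1992
call_id=15: ✗
call_id=16: ✗
a6_sum = 1890 + 2672 + 1992 = 6554
—
[wait_s_sum: wait_s <= 437 AND line > 6]
call_id=4: ✗
call_id=5: ✓ → 805
call_id=6: ✗
call_id=7: ✗
call_id=8: ✗
call_id=9: ✗
call_id=10: ✗
call_id=11: ✗
call_id=12: ✗
call_id=13: ✗
call_id=14: ✓ → 1992
call_id=15: ✗
call_id=16: ✗
wait_s_sum = 805 + 1992 = 2797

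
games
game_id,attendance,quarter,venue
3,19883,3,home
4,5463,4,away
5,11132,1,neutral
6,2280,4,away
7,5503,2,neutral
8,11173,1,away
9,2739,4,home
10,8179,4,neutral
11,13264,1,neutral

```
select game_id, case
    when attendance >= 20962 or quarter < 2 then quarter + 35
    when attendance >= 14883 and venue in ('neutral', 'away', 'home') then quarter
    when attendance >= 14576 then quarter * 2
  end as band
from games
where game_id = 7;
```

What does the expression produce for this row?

game_id = 7: attendance=5503, quarter=2, venue=neutral.
attendance >= 20962 or quarter < 2 → false
attendance >= 14883 and venue in ('neutral', 'away', 'home') → false
attendance >= 14576 → false
No WHEN matched and there is no ELSE, so the CASE yields NULL.

NULL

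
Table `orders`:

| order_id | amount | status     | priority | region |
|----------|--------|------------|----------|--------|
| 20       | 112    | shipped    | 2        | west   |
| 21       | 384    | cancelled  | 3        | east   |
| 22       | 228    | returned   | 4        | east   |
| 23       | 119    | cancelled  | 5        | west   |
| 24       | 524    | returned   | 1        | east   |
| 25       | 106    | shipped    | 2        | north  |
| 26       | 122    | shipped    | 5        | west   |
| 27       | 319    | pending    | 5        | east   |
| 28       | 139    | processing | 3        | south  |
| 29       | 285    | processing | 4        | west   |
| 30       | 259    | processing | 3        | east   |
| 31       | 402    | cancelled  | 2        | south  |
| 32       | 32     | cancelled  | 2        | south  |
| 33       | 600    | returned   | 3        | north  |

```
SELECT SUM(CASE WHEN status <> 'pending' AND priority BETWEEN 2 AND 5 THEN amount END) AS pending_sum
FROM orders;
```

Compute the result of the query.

2788

order_id=20: ✓ → 112
order_id=21: ✓ → 384
order_id=22: ✓ → 228
order_id=23: ✓ → 119
order_id=24: ✗
order_id=25: ✓ → 106
order_id=26: ✓ → 122
order_id=27: ✗
order_id=28: ✓ → 139
order_id=29: ✓ → 285
order_id=30: ✓ → 259
order_id=31: ✓ → 402
order_id=32: ✓ → 32
order_id=33: ✓ → 600
pending_sum = 112 + 384 + 228 + 119 + 106 + 122 + 139 + 285 + 259 + 402 + 32 + 600 = 2788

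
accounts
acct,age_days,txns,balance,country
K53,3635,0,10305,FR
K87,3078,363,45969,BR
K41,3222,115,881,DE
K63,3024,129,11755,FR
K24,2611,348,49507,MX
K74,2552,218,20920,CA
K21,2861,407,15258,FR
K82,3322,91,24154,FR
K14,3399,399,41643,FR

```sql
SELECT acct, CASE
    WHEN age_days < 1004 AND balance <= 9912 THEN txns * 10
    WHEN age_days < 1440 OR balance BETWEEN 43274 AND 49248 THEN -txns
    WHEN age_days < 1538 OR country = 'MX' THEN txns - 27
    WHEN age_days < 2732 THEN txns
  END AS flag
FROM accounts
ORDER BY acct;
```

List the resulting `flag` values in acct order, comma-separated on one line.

NULL, NULL, 321, NULL, NULL, NULL, 218, NULL, -363

acct=K14: (no match → NULL) → NULL
acct=K21: (no match → NULL) → NULL
acct=K24: age_days < 1538 OR country = 'MX' → 321
acct=K41: (no match → NULL) → NULL
acct=K53: (no match → NULL) → NULL
acct=K63: (no match → NULL) → NULL
acct=K74: age_days < 2732 → 218
acct=K82: (no match → NULL) → NULL
acct=K87: age_days < 1440 OR balance BETWEEN 43274 AND 49248 → -363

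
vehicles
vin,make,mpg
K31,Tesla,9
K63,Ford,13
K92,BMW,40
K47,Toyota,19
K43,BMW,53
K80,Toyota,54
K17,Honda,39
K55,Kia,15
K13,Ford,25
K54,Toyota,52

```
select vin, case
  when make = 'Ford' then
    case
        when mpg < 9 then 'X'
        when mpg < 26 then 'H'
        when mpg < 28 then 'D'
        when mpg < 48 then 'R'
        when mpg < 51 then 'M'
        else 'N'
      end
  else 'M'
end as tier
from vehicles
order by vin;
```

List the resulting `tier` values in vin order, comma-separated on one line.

vin=K13: make='Ford' → inner[mpg < 26] → H
vin=K17: make='Honda' → outer ELSE → M
vin=K31: make='Tesla' → outer ELSE → M
vin=K43: make='BMW' → outer ELSE → M
vin=K47: make='Toyota' → outer ELSE → M
vin=K54: make='Toyota' → outer ELSE → M
vin=K55: make='Kia' → outer ELSE → M
vin=K63: make='Ford' → inner[mpg < 26] → H
vin=K80: make='Toyota' → outer ELSE → M
vin=K92: make='BMW' → outer ELSE → M

H, M, M, M, M, M, M, H, M, M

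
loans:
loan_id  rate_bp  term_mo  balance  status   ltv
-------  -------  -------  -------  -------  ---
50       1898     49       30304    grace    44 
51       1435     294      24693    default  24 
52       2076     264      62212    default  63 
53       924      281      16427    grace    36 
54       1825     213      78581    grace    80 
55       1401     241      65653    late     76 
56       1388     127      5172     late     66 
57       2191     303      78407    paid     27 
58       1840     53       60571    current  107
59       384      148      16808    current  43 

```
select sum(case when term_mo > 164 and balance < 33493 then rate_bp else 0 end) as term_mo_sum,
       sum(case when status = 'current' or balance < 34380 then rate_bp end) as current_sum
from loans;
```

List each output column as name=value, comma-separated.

term_mo_sum=2359, current_sum=7869

[term_mo_sum: term_mo > 164 and balance < 33493]
loan_id=50: ✗
loan_id=51: ✓ → 1435
loan_id=52: ✗
loan_id=53: ✓ → 924
loan_id=54: ✗
loan_id=55: ✗
loan_id=56: ✗
loan_id=57: ✗
loan_id=58: ✗
loan_id=59: ✗
term_mo_sum = 1435 + 924 = 2359
—
[current_sum: status = 'current' or balance < 34380]
loan_id=50: ✓ → 1898
loan_id=51: ✓ → 1435
loan_id=52: ✗
loan_id=53: ✓ → 924
loan_id=54: ✗
loan_id=55: ✗
loan_id=56: ✓ → 1388
loan_id=57: ✗
loan_id=58: ✓ → 1840
loan_id=59: ✓ → 384
current_sum = 1898 + 1435 + 924 + 1388 + 1840 + 384 = 7869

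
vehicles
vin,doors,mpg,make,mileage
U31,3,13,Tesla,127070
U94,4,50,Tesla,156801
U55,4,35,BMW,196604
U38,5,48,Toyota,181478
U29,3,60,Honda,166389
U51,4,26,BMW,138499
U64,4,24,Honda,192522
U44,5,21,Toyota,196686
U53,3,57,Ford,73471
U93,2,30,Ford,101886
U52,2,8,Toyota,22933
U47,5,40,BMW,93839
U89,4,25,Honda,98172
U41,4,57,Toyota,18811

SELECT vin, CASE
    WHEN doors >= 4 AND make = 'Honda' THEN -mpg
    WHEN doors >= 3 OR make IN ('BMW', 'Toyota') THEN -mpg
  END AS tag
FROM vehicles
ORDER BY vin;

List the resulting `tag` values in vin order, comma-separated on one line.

-60, -13, -48, -57, -21, -40, -26, -8, -57, -35, -24, -25, NULL, -50

vin=U29: doors >= 3 OR make IN ('BMW', 'Toyota') → -60
vin=U31: doors >= 3 OR make IN ('BMW', 'Toyota') → -13
vin=U38: doors >= 3 OR make IN ('BMW', 'Toyota') → -48
vin=U41: doors >= 3 OR make IN ('BMW', 'Toyota') → -57
vin=U44: doors >= 3 OR make IN ('BMW', 'Toyota') → -21
vin=U47: doors >= 3 OR make IN ('BMW', 'Toyota') → -40
vin=U51: doors >= 3 OR make IN ('BMW', 'Toyota') → -26
vin=U52: doors >= 3 OR make IN ('BMW', 'Toyota') → -8
vin=U53: doors >= 3 OR make IN ('BMW', 'Toyota') → -57
vin=U55: doors >= 3 OR make IN ('BMW', 'Toyota') → -35
vin=U64: doors >= 4 AND make = 'Honda' → -24
vin=U89: doors >= 4 AND make = 'Honda' → -25
vin=U93: (no match → NULL) → NULL
vin=U94: doors >= 3 OR make IN ('BMW', 'Toyota') → -50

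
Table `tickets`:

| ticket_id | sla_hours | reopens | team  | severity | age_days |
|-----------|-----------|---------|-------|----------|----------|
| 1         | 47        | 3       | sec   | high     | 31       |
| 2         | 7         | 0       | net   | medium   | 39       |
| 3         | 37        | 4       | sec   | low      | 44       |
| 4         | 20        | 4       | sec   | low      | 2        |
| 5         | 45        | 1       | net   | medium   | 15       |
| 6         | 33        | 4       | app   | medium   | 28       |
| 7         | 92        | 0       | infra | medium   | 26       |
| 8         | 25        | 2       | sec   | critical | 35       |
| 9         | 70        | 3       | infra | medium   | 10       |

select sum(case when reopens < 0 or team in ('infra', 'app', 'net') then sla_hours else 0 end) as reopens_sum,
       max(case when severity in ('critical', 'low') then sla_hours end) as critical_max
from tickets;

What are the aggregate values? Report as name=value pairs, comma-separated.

reopens_sum=247, critical_max=37

[reopens_sum: reopens < 0 or team in ('infra', 'app', 'net')]
ticket_id=1: ✗
ticket_id=2: ✓ → 7
ticket_id=3: ✗
ticket_id=4: ✗
ticket_id=5: ✓ → 45
ticket_id=6: ✓ → 33
ticket_id=7: ✓ → 92
ticket_id=8: ✗
ticket_id=9: ✓ → 70
reopens_sum = 7 + 45 + 33 + 92 + 70 = 247
—
[critical_max: severity in ('critical', 'low')]
ticket_id=1: ✗
ticket_id=2: ✗
ticket_id=3: ✓ → 37
ticket_id=4: ✓ → 20
ticket_id=5: ✗
ticket_id=6: ✗
ticket_id=7: ✗
ticket_id=8: ✓ → 25
ticket_id=9: ✗
critical_max = MAX(37, 20, 25) = 37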